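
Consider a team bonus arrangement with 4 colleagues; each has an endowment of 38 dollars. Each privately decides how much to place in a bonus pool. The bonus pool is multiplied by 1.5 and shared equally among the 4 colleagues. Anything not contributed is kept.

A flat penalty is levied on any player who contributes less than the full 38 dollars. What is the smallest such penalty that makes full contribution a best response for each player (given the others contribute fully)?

23.75 dollars

Given the others contribute fully, the best deviation is to contribute 0 (any partial contribution still incurs the fine and gives up units whose private return 0.3750 is below 1).
Deviating from 38 to 0 saves 38 dollars but forfeits the deviator's share of the drop in the bonus pool: 1.5/4 × 38 = 14.25.
So the deviation gain is 38 − 14.25 = 23.75, and the fine must be at least 23.75 dollars to wipe it out.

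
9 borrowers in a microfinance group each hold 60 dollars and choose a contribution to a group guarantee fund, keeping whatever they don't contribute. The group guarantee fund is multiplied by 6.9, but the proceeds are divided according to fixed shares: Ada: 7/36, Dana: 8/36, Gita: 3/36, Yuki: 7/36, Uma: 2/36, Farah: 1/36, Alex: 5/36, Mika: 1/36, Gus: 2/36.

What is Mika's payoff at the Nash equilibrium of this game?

94.50 dollars

Each unit j contributes comes back to j as 6.9 × (j's share), so j prefers to contribute only if that share exceeds 1/6.9 = 0.1449; otherwise keeping the unit dominates.
Ada, Dana and Yuki clear that bar, contributing 60 each; the remaining 6 contribute 0. Total contributed: 180.
Mika keeps 60 and receives 6.9 × 180 × 1/36 = 34.50 from the group guarantee fund, for a payoff of 94.50.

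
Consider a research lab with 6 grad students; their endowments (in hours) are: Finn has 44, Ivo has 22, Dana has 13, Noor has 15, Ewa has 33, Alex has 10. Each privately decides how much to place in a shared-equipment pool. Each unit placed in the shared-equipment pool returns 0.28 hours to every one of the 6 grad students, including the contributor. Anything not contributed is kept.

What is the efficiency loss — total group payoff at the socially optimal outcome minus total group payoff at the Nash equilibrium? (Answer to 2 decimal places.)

93.16 hours

The private return per contributed unit is 0.28 < 1 for everyone, so the Nash equilibrium is zero contribution and the group total is Σ E_j = 44 + 22 + 13 + 15 + 33 + 10 = 137.
Each contributed unit returns 1.680 to the group, so the social optimum is full contribution by everyone: group total = 1.680 × 137 = 230.16.
Efficiency loss = (1.680 − 1) × 137 = 93.16.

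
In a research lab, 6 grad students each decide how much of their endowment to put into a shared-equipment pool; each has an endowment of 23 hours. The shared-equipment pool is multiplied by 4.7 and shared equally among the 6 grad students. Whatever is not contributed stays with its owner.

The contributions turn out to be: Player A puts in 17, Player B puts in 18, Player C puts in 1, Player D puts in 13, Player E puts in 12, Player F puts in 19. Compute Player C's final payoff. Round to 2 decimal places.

84.67 hours

Total contributed: 17 + 18 + 1 + 13 + 12 + 19 = 80.
Each receives 4.7 × 80 / 6 = 62.67 from the shared-equipment pool.
Player C keeps 23 − 1 = 22, so Player C's payoff is 22 + 62.67 = 84.67.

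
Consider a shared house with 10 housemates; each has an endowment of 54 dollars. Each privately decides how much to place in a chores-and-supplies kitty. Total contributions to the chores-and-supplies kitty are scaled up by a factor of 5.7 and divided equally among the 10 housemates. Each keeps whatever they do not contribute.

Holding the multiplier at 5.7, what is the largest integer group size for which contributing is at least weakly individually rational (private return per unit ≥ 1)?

Private return per unit is 5.7/(group size), which is ≥ 1 whenever the group size is ≤ 5.7.
The largest such integer is 5.

5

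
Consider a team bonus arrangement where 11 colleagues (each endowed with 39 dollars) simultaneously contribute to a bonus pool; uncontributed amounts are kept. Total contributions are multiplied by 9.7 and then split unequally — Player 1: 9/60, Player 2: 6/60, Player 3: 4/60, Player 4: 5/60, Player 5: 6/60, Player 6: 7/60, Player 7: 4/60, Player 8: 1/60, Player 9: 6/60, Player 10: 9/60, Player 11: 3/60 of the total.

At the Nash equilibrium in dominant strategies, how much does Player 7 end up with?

For player j, contributing a unit is worthwhile iff 9.7 × (j's share) ≥ 1, i.e. iff j's share is at least 0.1031.
The shares above 0.1031 belong to Player 1, Player 6 and Player 10, contributing 39 each; the remaining 8 contribute 0. Total contributed: 117.
Player 7 keeps 39 and receives 9.7 × 117 × 4/60 = 75.66 from the bonus pool, for a payoff of 114.66.

114.66 dollars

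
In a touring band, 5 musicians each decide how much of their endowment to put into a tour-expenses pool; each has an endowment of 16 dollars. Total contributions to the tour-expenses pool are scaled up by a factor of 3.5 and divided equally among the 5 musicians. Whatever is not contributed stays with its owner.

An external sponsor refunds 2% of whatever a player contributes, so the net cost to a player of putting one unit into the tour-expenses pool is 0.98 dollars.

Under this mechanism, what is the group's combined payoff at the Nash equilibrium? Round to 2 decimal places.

80.00 dollars

The effective private return is (3.5/5) / 0.98 = 0.7143, which is still under 1, so the mechanism doesn't change anyone's dominant strategy: zero contribution.
At the Nash equilibrium no one contributes; group total payoff = 5 × 16 = 80.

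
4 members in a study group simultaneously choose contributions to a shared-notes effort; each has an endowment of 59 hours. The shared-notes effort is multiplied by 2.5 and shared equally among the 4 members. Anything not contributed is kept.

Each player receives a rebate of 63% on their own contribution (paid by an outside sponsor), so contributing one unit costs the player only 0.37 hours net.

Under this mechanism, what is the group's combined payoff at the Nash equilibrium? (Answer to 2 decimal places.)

With the mechanism, a contributed unit returns (2.5/4) / 0.37 = 1.6892 per unit of net cost to the contributor — now above 1 — so contributing fully is weakly dominant for every player.
So the Nash equilibrium is full contribution by all 4; the group earns 4 × (59 × 0.63 + 2.5 × 59) = 738.68.

738.68 hours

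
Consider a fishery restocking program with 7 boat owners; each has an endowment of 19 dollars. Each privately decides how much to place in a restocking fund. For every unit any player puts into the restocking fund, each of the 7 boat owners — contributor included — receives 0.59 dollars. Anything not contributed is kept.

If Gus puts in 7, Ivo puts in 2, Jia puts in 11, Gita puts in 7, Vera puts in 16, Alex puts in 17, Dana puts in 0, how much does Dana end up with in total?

Total contributed: 7 + 2 + 11 + 7 + 16 + 17 + 0 = 60.
Each receives 0.59 × 60 = 35.40 from the restocking fund.
Dana keeps 19 − 0 = 19, so Dana's payoff is 19 + 35.40 = 54.40.

54.40 dollars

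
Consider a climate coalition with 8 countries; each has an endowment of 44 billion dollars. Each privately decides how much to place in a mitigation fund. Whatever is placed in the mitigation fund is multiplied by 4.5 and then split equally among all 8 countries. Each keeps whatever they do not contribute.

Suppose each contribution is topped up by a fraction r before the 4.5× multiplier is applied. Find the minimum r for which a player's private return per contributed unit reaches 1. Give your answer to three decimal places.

With matching at rate r, one contributed unit becomes (1 + r) in the mitigation fund and returns 4.5 × (1 + r) / 8 to the contributor.
Setting this equal to 1: 1 + r = 8/4.5 = 1.7778.
So the minimum matching rate is r = 1.7778 − 1 = 0.778.

0.778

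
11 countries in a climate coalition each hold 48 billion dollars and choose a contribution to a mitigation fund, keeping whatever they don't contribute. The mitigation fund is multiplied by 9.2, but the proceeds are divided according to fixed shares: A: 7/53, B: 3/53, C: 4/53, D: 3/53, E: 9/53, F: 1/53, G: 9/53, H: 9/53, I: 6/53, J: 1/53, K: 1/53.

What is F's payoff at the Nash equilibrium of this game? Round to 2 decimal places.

89.66 billion dollars

Each unit j contributes comes back to j as 9.2 × (j's share), so j prefers to contribute only if that share exceeds 1/9.2 = 0.1087; otherwise keeping the unit dominates.
The shares above 0.1087 belong to A, E, G, H and I, contributing 48 each; the remaining 6 contribute 0. Total contributed: 240.
F keeps 48 and receives 9.2 × 240 × 1/53 = 41.66 from the mitigation fund, for a payoff of 89.66.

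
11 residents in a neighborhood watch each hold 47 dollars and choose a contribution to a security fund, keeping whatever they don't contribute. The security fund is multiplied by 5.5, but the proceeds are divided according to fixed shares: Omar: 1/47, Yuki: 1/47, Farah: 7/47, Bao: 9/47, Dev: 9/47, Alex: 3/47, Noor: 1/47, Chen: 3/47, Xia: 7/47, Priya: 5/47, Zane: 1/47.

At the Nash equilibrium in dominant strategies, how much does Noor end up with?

58.00 dollars

Player j's private return per contributed unit is 5.5 × (j's share). Contributing is weakly dominant for j when that share is at least 1/5.5 = 0.1818, and contributing 0 is dominant otherwise.
The shares above 0.1818 belong to Bao and Dev, contributing 47 each; the remaining 9 contribute 0. Total contributed: 94.
Noor keeps 47 and receives 5.5 × 94 × 1/47 = 11.00 from the security fund, for a payoff of 58.00.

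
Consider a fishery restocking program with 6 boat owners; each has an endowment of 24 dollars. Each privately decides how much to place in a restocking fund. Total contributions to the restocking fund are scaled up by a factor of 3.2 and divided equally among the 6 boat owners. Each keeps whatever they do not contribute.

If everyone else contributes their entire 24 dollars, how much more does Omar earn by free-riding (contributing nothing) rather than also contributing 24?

11.20 dollars

Switching from a contribution of 24 to 0 lets Omar keep an extra 24 dollars, but lowers the restocking fund by 24, which costs Omar their own share of that drop: 3.2/6 × 24 = 12.80.
Net gain = 24 − 12.80 = 11.20. The private return per contributed unit (0.5333) is below 1, so free-riding is indeed the best response regardless of what the others do.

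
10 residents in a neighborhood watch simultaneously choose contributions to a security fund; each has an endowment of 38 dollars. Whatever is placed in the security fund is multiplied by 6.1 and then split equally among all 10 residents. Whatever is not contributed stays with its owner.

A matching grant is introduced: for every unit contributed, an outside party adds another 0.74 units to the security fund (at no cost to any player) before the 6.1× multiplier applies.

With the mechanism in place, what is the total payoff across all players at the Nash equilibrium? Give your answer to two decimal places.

The effective private return per unit is now 6.1 × 1.74 / 10 = 1.0614 > 1, so every player's dominant strategy flips to full contribution.
So the Nash equilibrium is full contribution by all 10; the group earns 6.1 × 1.74 × 380 = 4033.32.

4033.32 dollars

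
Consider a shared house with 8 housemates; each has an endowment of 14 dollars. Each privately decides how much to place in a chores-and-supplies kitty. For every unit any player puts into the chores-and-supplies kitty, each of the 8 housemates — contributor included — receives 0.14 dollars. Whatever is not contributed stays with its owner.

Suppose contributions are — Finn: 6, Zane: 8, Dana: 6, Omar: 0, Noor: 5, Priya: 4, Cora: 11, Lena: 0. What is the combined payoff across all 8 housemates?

116.80 dollars

Total contributed: 6 + 8 + 6 + 0 + 5 + 4 + 11 + 0 = 40; total kept: 8 × 14 − 40 = 72.
The chores-and-supplies kitty pays out 0.14 × 8 × 40 = 44.80 in aggregate.
Group total = 72 + 44.80 = 116.80.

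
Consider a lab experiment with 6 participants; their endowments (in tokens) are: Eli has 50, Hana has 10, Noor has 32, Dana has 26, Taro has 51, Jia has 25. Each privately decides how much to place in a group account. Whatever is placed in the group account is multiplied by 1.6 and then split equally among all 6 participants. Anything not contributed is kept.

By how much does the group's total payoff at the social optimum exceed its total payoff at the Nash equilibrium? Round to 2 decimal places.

The private return per contributed unit is 1.6/6 = 0.2667 < 1 for every player regardless of endowment, so the Nash equilibrium is zero contribution and the group total is Σ E_j = 50 + 10 + 32 + 26 + 51 + 25 = 194.
Each contributed unit returns 1.600 to the group, so the social optimum is full contribution by everyone: group total = 1.600 × 194 = 310.40.
Efficiency loss = (1.600 − 1) × 194 = 116.40.

116.40 tokens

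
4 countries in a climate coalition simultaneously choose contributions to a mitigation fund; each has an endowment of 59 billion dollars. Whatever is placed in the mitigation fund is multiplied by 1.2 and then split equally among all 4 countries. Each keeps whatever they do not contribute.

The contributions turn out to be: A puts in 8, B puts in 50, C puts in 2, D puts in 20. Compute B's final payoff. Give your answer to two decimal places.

Total contributed: 8 + 50 + 2 + 20 = 80.
Each receives 1.2 × 80 / 4 = 24.00 from the mitigation fund.
B keeps 59 − 50 = 9, so B's payoff is 9 + 24.00 = 33.00.

33.00 billion dollars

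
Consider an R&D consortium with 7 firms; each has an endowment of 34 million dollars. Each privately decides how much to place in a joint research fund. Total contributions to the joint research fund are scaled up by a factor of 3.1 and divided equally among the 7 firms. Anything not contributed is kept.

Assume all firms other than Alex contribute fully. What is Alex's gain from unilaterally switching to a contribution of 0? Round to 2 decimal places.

18.94 million dollars

Switching from a contribution of 34 to 0 lets Alex keep an extra 34 million dollars, but lowers the joint research fund by 34, which costs Alex their own share of that drop: 3.1/7 × 34 = 15.06.
Net gain = 34 − 15.06 = 18.94. The private return per contributed unit (0.4429) is below 1, so free-riding is indeed the best response regardless of what the others do.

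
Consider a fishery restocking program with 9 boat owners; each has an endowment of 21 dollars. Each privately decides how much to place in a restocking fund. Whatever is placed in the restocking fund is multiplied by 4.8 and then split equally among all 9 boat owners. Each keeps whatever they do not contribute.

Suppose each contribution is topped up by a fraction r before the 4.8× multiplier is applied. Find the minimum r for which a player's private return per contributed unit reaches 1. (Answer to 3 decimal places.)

0.875

With matching at rate r, one contributed unit becomes (1 + r) in the restocking fund and returns 4.8 × (1 + r) / 9 to the contributor.
Setting this equal to 1: 1 + r = 9/4.8 = 1.8750.
So the minimum matching rate is r = 1.8750 − 1 = 0.875.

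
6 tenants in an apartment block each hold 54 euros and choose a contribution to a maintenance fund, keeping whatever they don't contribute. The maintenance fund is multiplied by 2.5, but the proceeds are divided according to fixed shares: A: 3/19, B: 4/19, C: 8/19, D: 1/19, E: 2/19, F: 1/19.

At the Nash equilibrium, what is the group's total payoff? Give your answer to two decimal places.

405.00 euros

A player with share s gets back 2.5·s per unit contributed, so full contribution is dominant for anyone with s > 1/2.5 = 0.4000 and zero contribution is dominant for anyone below.
C alone (share 8/19) is above the threshold, contributing 54; the remaining 5 contribute 0. Total contributed: 54.
The maintenance fund pays out 2.5 × 54 = 135.00 in total (split across the unequal shares, but the aggregate is all that matters for the group sum).
The 5 free-riders keep 54 each, adding 270. Group total = 270 + 135.00 = 405.00.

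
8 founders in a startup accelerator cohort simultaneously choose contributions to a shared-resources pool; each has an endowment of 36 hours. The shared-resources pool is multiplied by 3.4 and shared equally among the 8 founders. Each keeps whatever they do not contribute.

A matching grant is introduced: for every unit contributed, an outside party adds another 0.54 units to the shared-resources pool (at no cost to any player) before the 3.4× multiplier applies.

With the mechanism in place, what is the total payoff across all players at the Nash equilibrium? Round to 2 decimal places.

Even with the mechanism, each unit contributed returns only 3.4 × 1.54 / 8 = 0.6545 per unit of net cost, so contributing nothing is still dominant.
At the Nash equilibrium no one contributes; group total payoff = 8 × 36 = 288.

288.00 hours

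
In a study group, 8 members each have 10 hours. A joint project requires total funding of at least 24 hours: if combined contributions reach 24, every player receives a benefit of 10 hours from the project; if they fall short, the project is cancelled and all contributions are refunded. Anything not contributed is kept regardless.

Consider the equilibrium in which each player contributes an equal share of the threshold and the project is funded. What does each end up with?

Equal share of the threshold: 24/8 = 3.
At this profile no one gains by cutting their contribution: any cut drops the total below 24, the project is cancelled, contributions are refunded, and the deviator ends with 10, which is less than 10 − 3 + 10 = 17. Contributing more than 3 just wastes the excess. So contributing exactly 3 is a best response.
Each player's payoff: 10 − 3 + 10 = 17.

17 hours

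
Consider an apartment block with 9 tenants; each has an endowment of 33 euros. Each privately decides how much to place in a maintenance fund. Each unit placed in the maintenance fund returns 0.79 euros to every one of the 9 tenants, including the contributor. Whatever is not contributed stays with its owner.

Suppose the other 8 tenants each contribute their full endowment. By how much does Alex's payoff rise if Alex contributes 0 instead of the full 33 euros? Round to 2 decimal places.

Switching from a contribution of 33 to 0 lets Alex keep an extra 33 euros, but lowers the maintenance fund by 33, which costs Alex their own share of that drop: 0.79 × 33 = 26.07.
Net gain = 33 − 26.07 = 6.93. The private return per contributed unit (0.79) is below 1, so free-riding is indeed the best response regardless of what the others do.

6.93 euros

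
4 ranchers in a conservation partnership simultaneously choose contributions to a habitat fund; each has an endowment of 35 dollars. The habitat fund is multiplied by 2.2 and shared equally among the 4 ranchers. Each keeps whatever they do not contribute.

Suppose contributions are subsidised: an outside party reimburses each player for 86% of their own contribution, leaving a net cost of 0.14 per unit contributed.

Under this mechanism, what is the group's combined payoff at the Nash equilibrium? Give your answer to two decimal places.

428.40 dollars

With the mechanism, a contributed unit returns (2.2/4) / 0.14 = 3.9286 per unit of net cost to the contributor — now above 1 — so contributing fully is weakly dominant for every player.
At the Nash equilibrium everyone contributes 35. Group total payoff = 4 × (35 × 0.86 + 2.2 × 35) = 428.40.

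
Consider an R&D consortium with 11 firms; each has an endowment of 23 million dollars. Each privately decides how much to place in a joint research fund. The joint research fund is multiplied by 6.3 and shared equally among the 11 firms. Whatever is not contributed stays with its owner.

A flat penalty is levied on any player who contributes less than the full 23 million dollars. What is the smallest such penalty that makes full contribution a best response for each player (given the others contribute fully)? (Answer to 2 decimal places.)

9.83 million dollars

Given the others contribute fully, the best deviation is to contribute 0 (any partial contribution still incurs the fine and gives up units whose private return 0.5727 is below 1).
Deviating from 23 to 0 saves 23 million dollars but forfeits the deviator's share of the drop in the joint research fund: 6.3/11 × 23 = 13.17.
So the deviation gain is 23 − 13.17 = 9.83, and the fine must be at least 9.83 million dollars to wipe it out.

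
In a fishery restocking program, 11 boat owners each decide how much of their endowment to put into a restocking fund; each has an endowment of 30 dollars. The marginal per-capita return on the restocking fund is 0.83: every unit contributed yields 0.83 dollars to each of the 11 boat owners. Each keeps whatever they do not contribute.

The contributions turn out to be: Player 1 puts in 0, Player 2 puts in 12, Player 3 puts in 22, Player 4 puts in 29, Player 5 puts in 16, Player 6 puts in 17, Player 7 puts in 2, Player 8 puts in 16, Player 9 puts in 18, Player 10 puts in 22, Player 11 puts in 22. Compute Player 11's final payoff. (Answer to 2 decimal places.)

154.08 dollars

Total contributed: 0 + 12 + 22 + 29 + 16 + 17 + 2 + 16 + 18 + 22 + 22 = 176.
Each receives 0.83 × 176 = 146.08 from the restocking fund.
Player 11 keeps 30 − 22 = 8, so Player 11's payoff is 8 + 146.08 = 154.08.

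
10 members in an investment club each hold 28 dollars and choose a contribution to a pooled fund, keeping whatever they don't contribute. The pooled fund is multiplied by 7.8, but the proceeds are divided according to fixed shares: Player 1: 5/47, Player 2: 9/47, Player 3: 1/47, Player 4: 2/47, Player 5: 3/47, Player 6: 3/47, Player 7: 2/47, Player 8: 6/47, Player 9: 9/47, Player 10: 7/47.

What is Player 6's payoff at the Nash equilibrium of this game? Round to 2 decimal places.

A player with share s gets back 7.8·s per unit contributed, so full contribution is dominant for anyone with s > 1/7.8 = 0.1282 and zero contribution is dominant for anyone below.
The shares above 0.1282 belong to Player 2, Player 9 and Player 10, contributing 28 each; the remaining 7 contribute 0. Total contributed: 84.
Player 6 keeps 28 and receives 7.8 × 84 × 3/47 = 41.82 from the pooled fund, for a payoff of 69.82.

69.82 dollars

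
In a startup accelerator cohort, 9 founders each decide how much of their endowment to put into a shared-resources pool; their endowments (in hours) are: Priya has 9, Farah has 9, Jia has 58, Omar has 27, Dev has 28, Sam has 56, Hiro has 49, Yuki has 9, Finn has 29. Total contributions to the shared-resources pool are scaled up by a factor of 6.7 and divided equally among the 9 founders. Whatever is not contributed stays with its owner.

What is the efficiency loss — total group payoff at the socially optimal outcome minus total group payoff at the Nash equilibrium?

The private return per contributed unit is 6.7/9 = 0.7444 < 1 for every player regardless of endowment, so the Nash equilibrium is zero contribution and the group total is Σ E_j = 9 + 9 + 58 + 27 + 28 + 56 + 49 + 9 + 29 = 274.
Each contributed unit returns 6.700 to the group, so the social optimum is full contribution by everyone: group total = 6.700 × 274 = 1835.80.
Efficiency loss = (6.700 − 1) × 274 = 1561.80.

1561.80 hours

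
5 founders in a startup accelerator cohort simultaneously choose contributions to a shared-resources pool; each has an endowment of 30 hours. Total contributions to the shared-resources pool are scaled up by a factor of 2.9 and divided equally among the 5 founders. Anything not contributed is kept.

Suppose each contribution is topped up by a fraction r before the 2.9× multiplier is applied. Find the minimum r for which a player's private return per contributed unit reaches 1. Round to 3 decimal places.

0.724

With matching at rate r, one contributed unit becomes (1 + r) in the shared-resources pool and returns 2.9 × (1 + r) / 5 to the contributor.
Setting this equal to 1: 1 + r = 5/2.9 = 1.7241.
So the minimum matching rate is r = 1.7241 − 1 = 0.724.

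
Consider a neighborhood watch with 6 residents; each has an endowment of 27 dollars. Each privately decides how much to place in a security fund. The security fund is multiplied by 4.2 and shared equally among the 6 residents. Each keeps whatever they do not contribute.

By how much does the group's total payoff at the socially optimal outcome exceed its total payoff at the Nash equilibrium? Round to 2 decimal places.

Each contributed unit returns 4.2/6 = 0.7000 to its contributor — below 1 — so contributing 0 is dominant for every player. At the Nash equilibrium everyone keeps their 27, and the group total is 6 × 27 = 162.
Each contributed unit returns 4.200 to the group as a whole (0.7000 to each of 6 players), which exceeds 1, so the social optimum is full contribution: group total = 4.200 × 162 = 680.40.
Efficiency loss = 680.40 − 162 = 518.40.

518.40 dollars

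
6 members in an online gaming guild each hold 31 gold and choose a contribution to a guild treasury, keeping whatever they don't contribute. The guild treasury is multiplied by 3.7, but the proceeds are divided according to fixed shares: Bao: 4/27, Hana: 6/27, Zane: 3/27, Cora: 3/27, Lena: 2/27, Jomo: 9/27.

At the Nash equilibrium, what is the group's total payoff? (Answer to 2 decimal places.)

For player j, contributing a unit is worthwhile iff 3.7 × (j's share) ≥ 1, i.e. iff j's share is at least 0.2703.
Jomo alone (share 9/27) is above the threshold, contributing 31; the remaining 5 contribute 0. Total contributed: 31.
The guild treasury pays out 3.7 × 31 = 114.70 in total (split across the unequal shares, but the aggregate is all that matters for the group sum).
The 5 free-riders keep 31 each, adding 155. Group total = 155 + 114.70 = 269.70.

269.70 gold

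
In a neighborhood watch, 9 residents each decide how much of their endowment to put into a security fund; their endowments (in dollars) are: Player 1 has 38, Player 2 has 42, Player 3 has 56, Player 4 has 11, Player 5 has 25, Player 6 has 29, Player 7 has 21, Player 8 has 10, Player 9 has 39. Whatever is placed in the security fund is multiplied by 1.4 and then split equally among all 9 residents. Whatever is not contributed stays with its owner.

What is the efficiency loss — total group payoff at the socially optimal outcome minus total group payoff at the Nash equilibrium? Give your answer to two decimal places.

The private return per contributed unit is 1.4/9 = 0.1556 < 1 for every player regardless of endowment, so the Nash equilibrium is zero contribution and the group total is Σ E_j = 38 + 42 + 56 + 11 + 25 + 29 + 21 + 10 + 39 = 271.
Each contributed unit returns 1.400 to the group, so the social optimum is full contribution by everyone: group total = 1.400 × 271 = 379.40.
Efficiency loss = (1.400 − 1) × 271 = 108.40.

108.40 dollars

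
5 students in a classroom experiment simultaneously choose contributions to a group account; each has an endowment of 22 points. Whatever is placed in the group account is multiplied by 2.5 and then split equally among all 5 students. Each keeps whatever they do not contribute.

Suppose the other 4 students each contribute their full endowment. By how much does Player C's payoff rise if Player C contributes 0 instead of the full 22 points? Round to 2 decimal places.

Switching from a contribution of 22 to 0 lets Player C keep an extra 22 points, but lowers the group account by 22, which costs Player C their own share of that drop: 2.5/5 × 22 = 11.00.
Net gain = 22 − 11.00 = 11.00. The private return per contributed unit (0.5000) is below 1, so free-riding is indeed the best response regardless of what the others do.

11.00 points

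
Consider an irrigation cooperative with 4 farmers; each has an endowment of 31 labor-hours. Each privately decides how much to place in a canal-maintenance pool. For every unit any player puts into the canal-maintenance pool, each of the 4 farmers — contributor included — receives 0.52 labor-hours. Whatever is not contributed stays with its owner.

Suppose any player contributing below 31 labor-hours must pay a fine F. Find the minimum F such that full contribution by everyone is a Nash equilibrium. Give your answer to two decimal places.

14.88 labor-hours

Given the others contribute fully, the best deviation is to contribute 0 (any partial contribution still incurs the fine and gives up units whose private return 0.52 is below 1).
Deviating from 31 to 0 saves 31 labor-hours but forfeits the deviator's share of the drop in the canal-maintenance pool: 0.52 × 31 = 16.12.
So the deviation gain is 31 − 16.12 = 14.88, and the fine must be at least 14.88 labor-hours to wipe it out.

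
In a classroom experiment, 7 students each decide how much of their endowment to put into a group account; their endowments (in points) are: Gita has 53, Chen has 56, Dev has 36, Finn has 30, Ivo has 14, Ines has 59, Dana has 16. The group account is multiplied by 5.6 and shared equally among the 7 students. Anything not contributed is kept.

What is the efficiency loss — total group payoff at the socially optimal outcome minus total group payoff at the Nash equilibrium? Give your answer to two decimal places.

The private return per contributed unit is 5.6/7 = 0.8000 < 1 for every player regardless of endowment, so the Nash equilibrium is zero contribution and the group total is Σ E_j = 53 + 56 + 36 + 30 + 14 + 59 + 16 = 264.
Each contributed unit returns 5.600 to the group, so the social optimum is full contribution by everyone: group total = 5.600 × 264 = 1478.40.
Efficiency loss = (5.600 − 1) × 264 = 1214.40.

1214.40 points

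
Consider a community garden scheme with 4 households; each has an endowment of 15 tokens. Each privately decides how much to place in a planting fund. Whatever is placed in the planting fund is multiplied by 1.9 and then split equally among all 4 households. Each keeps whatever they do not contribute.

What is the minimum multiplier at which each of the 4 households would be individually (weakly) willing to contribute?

A contributed unit returns (multiplier)/4 to its contributor.
This reaches 1 exactly when the multiplier is 4.

4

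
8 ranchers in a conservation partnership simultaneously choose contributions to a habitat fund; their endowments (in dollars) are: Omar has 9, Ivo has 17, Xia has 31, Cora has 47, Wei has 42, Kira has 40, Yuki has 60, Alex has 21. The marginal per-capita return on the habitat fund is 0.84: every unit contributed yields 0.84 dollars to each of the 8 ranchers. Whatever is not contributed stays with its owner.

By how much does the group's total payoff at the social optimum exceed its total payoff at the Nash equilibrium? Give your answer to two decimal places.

The private return per contributed unit is 0.84 < 1 for everyone, so the Nash equilibrium is zero contribution and the group total is Σ E_j = 9 + 17 + 31 + 47 + 42 + 40 + 60 + 21 = 267.
Each contributed unit returns 6.720 to the group, so the social optimum is full contribution by everyone: group total = 6.720 × 267 = 1794.24.
Efficiency loss = (6.720 − 1) × 267 = 1527.24.

1527.24 dollars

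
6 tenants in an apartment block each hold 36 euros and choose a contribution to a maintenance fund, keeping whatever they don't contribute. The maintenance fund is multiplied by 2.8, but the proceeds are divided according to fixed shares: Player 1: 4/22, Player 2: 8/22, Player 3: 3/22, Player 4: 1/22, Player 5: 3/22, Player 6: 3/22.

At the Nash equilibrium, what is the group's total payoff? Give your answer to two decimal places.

280.80 euros

A player with share s gets back 2.8·s per unit contributed, so full contribution is dominant for anyone with s > 1/2.8 = 0.3571 and zero contribution is dominant for anyone below.
Player 2 alone (share 8/22) is above the threshold, contributing 36; the remaining 5 contribute 0. Total contributed: 36.
The maintenance fund pays out 2.8 × 36 = 100.80 in total (split across the unequal shares, but the aggregate is all that matters for the group sum).
The 5 free-riders keep 36 each, adding 180. Group total = 180 + 100.80 = 280.80.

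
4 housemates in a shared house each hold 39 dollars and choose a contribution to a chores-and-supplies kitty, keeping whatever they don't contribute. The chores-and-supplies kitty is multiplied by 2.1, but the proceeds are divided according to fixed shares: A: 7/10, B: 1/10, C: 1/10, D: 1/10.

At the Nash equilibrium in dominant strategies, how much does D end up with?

47.19 dollars

Each unit j contributes comes back to j as 2.1 × (j's share), so j prefers to contribute only if that share exceeds 1/2.1 = 0.4762; otherwise keeping the unit dominates.
Only A (7/10) clears that bar, contributing 39; the remaining 3 contribute 0. Total contributed: 39.
D keeps 39 and receives 2.1 × 39 × 1/10 = 8.19 from the chores-and-supplies kitty, for a payoff of 47.19.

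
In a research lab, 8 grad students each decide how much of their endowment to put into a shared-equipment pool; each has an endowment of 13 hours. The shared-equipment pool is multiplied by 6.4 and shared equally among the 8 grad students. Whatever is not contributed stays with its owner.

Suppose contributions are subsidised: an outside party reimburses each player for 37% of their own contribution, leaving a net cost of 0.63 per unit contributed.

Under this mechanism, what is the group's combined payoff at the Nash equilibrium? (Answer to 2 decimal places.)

704.08 hours

The effective private return per unit is now (6.4/8) / 0.63 = 1.2698 > 1, so every player's dominant strategy flips to full contribution.
At the Nash equilibrium everyone contributes 13. Group total payoff = 8 × (13 × 0.37 + 6.4 × 13) = 704.08.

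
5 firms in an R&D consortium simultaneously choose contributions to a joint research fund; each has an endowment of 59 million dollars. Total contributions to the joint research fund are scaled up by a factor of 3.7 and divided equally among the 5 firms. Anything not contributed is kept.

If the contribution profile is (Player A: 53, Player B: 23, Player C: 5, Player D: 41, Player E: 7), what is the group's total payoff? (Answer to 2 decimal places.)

643.30 million dollars

Total contributed: 53 + 23 + 5 + 41 + 7 = 129; total kept: 5 × 59 − 129 = 166.
The joint research fund pays out 3.7 × 129 = 477.30 in aggregate.
Group total = 166 + 477.30 = 643.30.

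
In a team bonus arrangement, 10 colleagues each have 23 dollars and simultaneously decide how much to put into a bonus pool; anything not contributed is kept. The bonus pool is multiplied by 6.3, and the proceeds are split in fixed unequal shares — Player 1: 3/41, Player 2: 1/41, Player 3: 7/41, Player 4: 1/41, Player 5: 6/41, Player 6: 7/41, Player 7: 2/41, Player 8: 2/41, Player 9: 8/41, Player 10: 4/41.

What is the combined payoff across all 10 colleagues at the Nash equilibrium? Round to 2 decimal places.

Player j's private return per contributed unit is 6.3 × (j's share). Contributing is weakly dominant for j when that share is at least 1/6.3 = 0.1587, and contributing 0 is dominant otherwise.
The shares above 0.1587 belong to Player 3, Player 6 and Player 9, contributing 23 each; the remaining 7 contribute 0. Total contributed: 69.
The bonus pool pays out 6.3 × 69 = 434.70 in total (split across the unequal shares, but the aggregate is all that matters for the group sum).
The 7 free-riders keep 23 each, adding 161. Group total = 161 + 434.70 = 595.70.

595.70 dollars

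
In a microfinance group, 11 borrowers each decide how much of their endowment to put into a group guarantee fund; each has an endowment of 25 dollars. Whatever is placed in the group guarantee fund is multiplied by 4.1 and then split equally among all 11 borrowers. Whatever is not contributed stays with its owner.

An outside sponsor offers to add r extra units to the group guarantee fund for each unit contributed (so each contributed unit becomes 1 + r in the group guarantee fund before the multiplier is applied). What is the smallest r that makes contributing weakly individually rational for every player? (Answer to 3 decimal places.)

With matching at rate r, one contributed unit becomes (1 + r) in the group guarantee fund and returns 4.1 × (1 + r) / 11 to the contributor.
Setting this equal to 1: 1 + r = 11/4.1 = 2.6829.
So the minimum matching rate is r = 2.6829 − 1 = 1.683.

1.683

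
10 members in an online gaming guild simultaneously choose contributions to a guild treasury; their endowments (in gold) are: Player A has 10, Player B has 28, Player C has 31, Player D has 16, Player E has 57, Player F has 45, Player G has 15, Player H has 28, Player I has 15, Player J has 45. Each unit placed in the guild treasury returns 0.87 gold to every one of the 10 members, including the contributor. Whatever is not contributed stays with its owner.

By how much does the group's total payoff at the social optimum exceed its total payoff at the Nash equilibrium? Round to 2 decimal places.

2233.00 gold

The private return per contributed unit is 0.87 < 1 for everyone, so the Nash equilibrium is zero contribution and the group total is Σ E_j = 10 + 28 + 31 + 16 + 57 + 45 + 15 + 28 + 15 + 45 = 290.
Each contributed unit returns 8.700 to the group, so the social optimum is full contribution by everyone: group total = 8.700 × 290 = 2523.00.
Efficiency loss = (8.700 − 1) × 290 = 2233.00.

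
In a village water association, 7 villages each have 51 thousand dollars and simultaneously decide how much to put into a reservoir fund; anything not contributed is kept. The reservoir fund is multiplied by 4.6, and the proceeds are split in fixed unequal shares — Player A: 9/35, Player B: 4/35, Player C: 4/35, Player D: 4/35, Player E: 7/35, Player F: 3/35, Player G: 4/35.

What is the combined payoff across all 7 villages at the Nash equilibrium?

For player j, contributing a unit is worthwhile iff 4.6 × (j's share) ≥ 1, i.e. iff j's share is at least 0.2174.
The only share above 0.2174 is Player A's 9/35, contributing 51; the remaining 6 contribute 0. Total contributed: 51.
The reservoir fund pays out 4.6 × 51 = 234.60 in total (split across the unequal shares, but the aggregate is all that matters for the group sum).
The 6 free-riders keep 51 each, adding 306. Group total = 306 + 234.60 = 540.60.

540.60 thousand dollars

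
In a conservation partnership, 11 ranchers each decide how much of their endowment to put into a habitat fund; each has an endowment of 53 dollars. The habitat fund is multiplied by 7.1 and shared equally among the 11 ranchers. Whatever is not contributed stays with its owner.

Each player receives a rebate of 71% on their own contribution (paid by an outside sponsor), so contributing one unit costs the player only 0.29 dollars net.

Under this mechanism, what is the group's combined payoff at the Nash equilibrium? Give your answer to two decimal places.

4553.23 dollars

The effective private return per unit is now (7.1/11) / 0.29 = 2.2257 > 1, so every player's dominant strategy flips to full contribution.
At the Nash equilibrium everyone contributes 53. Group total payoff = 11 × (53 × 0.71 + 7.1 × 53) = 4553.23.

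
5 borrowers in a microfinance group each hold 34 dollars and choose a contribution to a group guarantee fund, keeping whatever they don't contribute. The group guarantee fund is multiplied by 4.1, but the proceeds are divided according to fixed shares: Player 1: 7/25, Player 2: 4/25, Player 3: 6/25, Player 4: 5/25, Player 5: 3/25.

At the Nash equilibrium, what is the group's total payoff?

275.40 dollars

For player j, contributing a unit is worthwhile iff 4.1 × (j's share) ≥ 1, i.e. iff j's share is at least 0.2439.
Only Player 1 (7/25) clears that bar, contributing 34; the remaining 4 contribute 0. Total contributed: 34.
The group guarantee fund pays out 4.1 × 34 = 139.40 in total (split across the unequal shares, but the aggregate is all that matters for the group sum).
The 4 free-riders keep 34 each, adding 136. Group total = 136 + 139.40 = 275.40.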